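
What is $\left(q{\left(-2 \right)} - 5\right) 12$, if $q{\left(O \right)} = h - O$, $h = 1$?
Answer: $-24$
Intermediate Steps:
$q{\left(O \right)} = 1 - O$
$\left(q{\left(-2 \right)} - 5\right) 12 = \left(\left(1 - -2\right) - 5\right) 12 = \left(\left(1 + 2\right) - 5\right) 12 = \left(3 - 5\right) 12 = \left(-2\right) 12 = -24$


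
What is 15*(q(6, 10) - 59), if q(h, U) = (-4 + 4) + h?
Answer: -795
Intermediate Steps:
q(h, U) = h (q(h, U) = 0 + h = h)
15*(q(6, 10) - 59) = 15*(6 - 59) = 15*(-53) = -795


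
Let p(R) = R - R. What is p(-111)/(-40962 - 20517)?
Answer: 0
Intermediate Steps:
p(R) = 0
p(-111)/(-40962 - 20517) = 0/(-40962 - 20517) = 0/(-61479) = 0*(-1/61479) = 0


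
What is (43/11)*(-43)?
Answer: -1849/11 ≈ -168.09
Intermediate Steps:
(43/11)*(-43) = -1849/11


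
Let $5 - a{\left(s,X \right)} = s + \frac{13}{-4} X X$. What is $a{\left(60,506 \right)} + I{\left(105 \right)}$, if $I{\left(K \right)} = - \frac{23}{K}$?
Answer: $\frac{87366487}{105} \approx 8.3206 \cdot 10^{5}$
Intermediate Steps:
$a{\left(s,X \right)} = 5 - s + \frac{13 X^{2}}{4}$ ($a{\left(s,X \right)} = 5 - \left(s + \frac{13}{-4} X X\right) = 5 - \left(s + 13 \left(- \frac{1}{4}\right) X^{2}\right) = 5 - \left(s - \frac{13 X^{2}}{4}\right) = 5 + \left(- s + \frac{13 X^{2}}{4}\right) = 5 - s + \frac{13 X^{2}}{4}$)
$a{\left(60,506 \right)} + I{\left(105 \right)} = \left(5 - 60 + \frac{13 \cdot 506^{2}}{4}\right) - \frac{23}{105} = \left(5 - 60 + \frac{13}{4} \cdot 256036\right) - \frac{23}{105} = \left(5 - 60 + 832117\right) - \frac{23}{105} = 832062 - \frac{23}{105} = \frac{87366487}{105}$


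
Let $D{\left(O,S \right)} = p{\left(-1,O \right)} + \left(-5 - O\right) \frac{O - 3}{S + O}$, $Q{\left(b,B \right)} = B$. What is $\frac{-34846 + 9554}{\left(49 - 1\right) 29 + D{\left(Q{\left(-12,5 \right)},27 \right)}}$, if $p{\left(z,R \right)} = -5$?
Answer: $- \frac{202336}{11091} \approx -18.243$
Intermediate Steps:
$D{\left(O,S \right)} = -5 + \frac{\left(-5 - O\right) \left(-3 + O\right)}{O + S}$ ($D{\left(O,S \right)} = -5 + \left(-5 - O\right) \frac{O - 3}{S + O} = -5 + \left(-5 - O\right) \frac{-3 + O}{O + S} = -5 + \frac{\left(-5 - O\right) \left(-3 + O\right)}{O + S}$)
$\frac{-34846 + 9554}{\left(49 - 1\right) 29 + D{\left(Q{\left(-12,5 \right)},27 \right)}} = \frac{-34846 + 9554}{\left(49 - 1\right) 29 + \frac{15 - 5^{2} - 35 - 135}{5 + 27}} = - \frac{25292}{48 \cdot 29 + \frac{15 - 25 - 35 - 135}{32}} = - \frac{25292}{1392 + \frac{15 - 25 - 35 - 135}{32}} = - \frac{25292}{1392 + \frac{1}{32} \left(-180\right)} = - \frac{25292}{1392 - \frac{45}{8}} = - \frac{25292}{\frac{11091}{8}} = \left(-25292\right) \frac{8}{11091} = - \frac{202336}{11091}$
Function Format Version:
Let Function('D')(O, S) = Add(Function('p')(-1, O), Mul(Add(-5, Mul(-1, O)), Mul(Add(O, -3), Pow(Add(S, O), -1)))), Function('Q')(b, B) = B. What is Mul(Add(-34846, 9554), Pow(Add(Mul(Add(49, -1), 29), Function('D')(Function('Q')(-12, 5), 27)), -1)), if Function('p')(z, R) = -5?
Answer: Rational(-202336, 11091) ≈ -18.243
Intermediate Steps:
Function('D')(O, S) = Add(-5, Mul(Pow(Add(O, S), -1), Add(-5, Mul(-1, O)), Add(-3, O))) (Function('D')(O, S) = Add(-5, Mul(Add(-5, Mul(-1, O)), Mul(Add(O, -3), Pow(Add(S, O), -1)))) = Add(-5, Mul(Add(-5, Mul(-1, O)), Mul(Add(-3, O), Pow(Add(O, S), -1)))) = Add(-5, Mul(Add(-5, Mul(-1, O)), Mul(Pow(Add(O, S), -1), Add(-3, O)))) = Add(-5, Mul(Pow(Add(O, S), -1), Add(-5, Mul(-1, O)), Add(-3, O))))
Mul(Add(-34846, 9554), Pow(Add(Mul(Add(49, -1), 29), Function('D')(Function('Q')(-12, 5), 27)), -1)) = Mul(Add(-34846, 9554), Pow(Add(Mul(Add(49, -1), 29), Mul(Pow(Add(5, 27), -1), Add(15, Mul(-1, Pow(5, 2)), Mul(-7, 5), Mul(-5, 27)))), -1)) = Mul(-25292, Pow(Add(Mul(48, 29), Mul(Pow(32, -1), Add(15, Mul(-1, 25), -35, -135))), -1)) = Mul(-25292, Pow(Add(1392, Mul(Rational(1, 32), Add(15, -25, -35, -135))), -1)) = Mul(-25292, Pow(Add(1392, Mul(Rational(1, 32), -180)), -1)) = Mul(-25292, Pow(Add(1392, Rational(-45, 8)), -1)) = Mul(-25292, Pow(Rational(11091, 8), -1)) = Mul(-25292, Rational(8, 11091)) = Rational(-202336, 11091)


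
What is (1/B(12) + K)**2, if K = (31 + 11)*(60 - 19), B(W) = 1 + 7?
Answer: 189805729/64 ≈ 2.9657e+6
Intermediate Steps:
B(W) = 8
K = 1722 (K = 42*41 = 1722)
(1/B(12) + K)**2 = (1/8 + 1722)**2 = (13777/8)**2 = 189805729/64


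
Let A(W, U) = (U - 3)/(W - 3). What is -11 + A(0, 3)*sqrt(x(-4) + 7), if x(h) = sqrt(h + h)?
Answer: -11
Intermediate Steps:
A(W, U) = (-3 + U)/(-3 + W)
x(h) = sqrt(2)*sqrt(h) (x(h) = sqrt(2*h) = sqrt(2)*sqrt(h))
-11 + A(0, 3)*sqrt(x(-4) + 7) = -11 + ((-3 + 3)/(-3 + 0))*sqrt(sqrt(2)*sqrt(-4) + 7) = -11 + (0/(-3))*sqrt(sqrt(2)*(2*I) + 7) = -11 + (-1/3*0)*sqrt(2*I*sqrt(2) + 7) = -11 + 0*sqrt(7 + 2*I*sqrt(2)) = -11 + 0 = -11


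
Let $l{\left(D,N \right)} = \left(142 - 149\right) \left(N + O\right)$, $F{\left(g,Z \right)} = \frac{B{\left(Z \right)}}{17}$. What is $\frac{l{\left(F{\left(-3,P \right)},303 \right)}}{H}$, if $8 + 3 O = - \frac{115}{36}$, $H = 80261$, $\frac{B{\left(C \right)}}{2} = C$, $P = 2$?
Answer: $- \frac{226247}{8668188} \approx -0.026101$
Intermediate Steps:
$B{\left(C \right)} = 2 C$
$O = - \frac{403}{108}$ ($O = - \frac{8}{3} + \frac{\left(-115\right) \frac{1}{36}}{3} = - \frac{8}{3} + \frac{1}{3} \left(- \frac{115}{36}\right) = - \frac{8}{3} - \frac{115}{108} = - \frac{403}{108} \approx -3.7315$)
$F{\left(g,Z \right)} = \frac{2 Z}{17}$
$l{\left(D,N \right)} = \frac{2821}{108} - 7 N$ ($l{\left(D,N \right)} = \left(142 - 149\right) \left(N - \frac{403}{108}\right) = - 7 \left(- \frac{403}{108} + N\right) = \frac{2821}{108} - 7 N$)
$\frac{l{\left(F{\left(-3,P \right)},303 \right)}}{H} = \frac{\frac{2821}{108} - 2121}{80261} = \left(\frac{2821}{108} - 2121\right) \frac{1}{80261} = \left(- \frac{226247}{108}\right) \frac{1}{80261} = - \frac{226247}{8668188}$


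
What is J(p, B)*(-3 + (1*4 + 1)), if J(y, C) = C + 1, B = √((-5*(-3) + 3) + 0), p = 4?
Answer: 2 + 6*√2 ≈ 10.485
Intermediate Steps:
B = 3*√2 (B = √((15 + 3) + 0) = √(18 + 0) = √18 = 3*√2 ≈ 4.2426)
J(y, C) = 1 + C
J(p, B)*(-3 + (1*4 + 1)) = (1 + 3*√2)*(-3 + (1*4 + 1)) = (1 + 3*√2)*(-3 + (4 + 1)) = (1 + 3*√2)*(-3 + 5) = (1 + 3*√2)*2 = 2 + 6*√2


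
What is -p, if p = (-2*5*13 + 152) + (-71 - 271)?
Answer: 320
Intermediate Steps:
p = -320 (p = (-10*13 + 152) - 342 = (-130 + 152) - 342 = 22 - 342 = -320)
-p = -1*(-320) = 320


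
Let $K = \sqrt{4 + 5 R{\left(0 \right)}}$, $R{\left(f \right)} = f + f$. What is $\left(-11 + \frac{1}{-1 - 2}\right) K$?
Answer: $- \frac{68}{3} \approx -22.667$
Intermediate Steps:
$R{\left(f \right)} = 2 f$
$K = 2$ ($K = \sqrt{4 + 5 \cdot 2 \cdot 0} = \sqrt{4 + 5 \cdot 0} = \sqrt{4 + 0} = \sqrt{4} = 2$)
$\left(-11 + \frac{1}{-1 - 2}\right) K = \left(-11 + \frac{1}{-1 - 2}\right) 2 = \left(-11 + \frac{1}{-3}\right) 2 = \left(-11 - \frac{1}{3}\right) 2 = \left(- \frac{34}{3}\right) 2 = - \frac{68}{3}$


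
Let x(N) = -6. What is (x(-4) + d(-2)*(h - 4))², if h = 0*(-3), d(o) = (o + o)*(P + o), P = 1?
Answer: 484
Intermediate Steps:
d(o) = 2*o*(1 + o) (d(o) = (o + o)*(1 + o) = (2*o)*(1 + o) = 2*o*(1 + o))
h = 0
(x(-4) + d(-2)*(h - 4))² = (-6 + (2*(-2)*(1 - 2))*(0 - 4))² = (-6 + (2*(-2)*(-1))*(-4))² = (-6 + 4*(-4))² = (-6 - 16)² = (-22)² = 484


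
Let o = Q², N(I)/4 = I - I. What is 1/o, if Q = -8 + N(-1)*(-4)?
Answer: 1/64 ≈ 0.015625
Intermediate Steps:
N(I) = 0 (N(I) = 4*(I - I) = 4*0 = 0)
Q = -8 (Q = -8 + 0*(-4) = -8 + 0 = -8)
o = 64 (o = (-8)² = 64)
1/o = 1/64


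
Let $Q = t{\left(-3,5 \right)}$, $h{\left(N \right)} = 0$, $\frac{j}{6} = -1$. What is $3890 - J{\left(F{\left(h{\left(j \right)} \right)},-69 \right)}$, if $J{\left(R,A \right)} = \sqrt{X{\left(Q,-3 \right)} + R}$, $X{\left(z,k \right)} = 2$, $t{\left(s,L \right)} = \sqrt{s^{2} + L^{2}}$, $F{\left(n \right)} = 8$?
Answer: $3890 - \sqrt{10} \approx 3886.8$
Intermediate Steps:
$j = -6$ ($j = 6 \left(-1\right) = -6$)
$t{\left(s,L \right)} = \sqrt{L^{2} + s^{2}}$
$Q = \sqrt{34}$ ($Q = \sqrt{5^{2} + \left(-3\right)^{2}} = \sqrt{25 + 9} = \sqrt{34} \approx 5.8309$)
$J{\left(R,A \right)} = \sqrt{2 + R}$
$3890 - J{\left(F{\left(h{\left(j \right)} \right)},-69 \right)} = 3890 - \sqrt{2 + 8} = 3890 - \sqrt{10}$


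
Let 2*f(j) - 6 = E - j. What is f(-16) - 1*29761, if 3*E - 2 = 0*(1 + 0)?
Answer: -89249/3 ≈ -29750.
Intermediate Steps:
E = ⅔ (E = ⅔ + (0*(1 + 0))/3 = ⅔ + (0*1)/3 = ⅔ + (⅓)*0 = ⅔ + 0 = ⅔ ≈ 0.66667)
f(j) = 10/3 - j/2 (f(j) = 3 + (⅔ - j)/2 = 3 + (⅓ - j/2) = 10/3 - j/2)
f(-16) - 1*29761 = (10/3 - ½*(-16)) - 1*29761 = (10/3 + 8) - 29761 = 34/3 - 29761 = -89249/3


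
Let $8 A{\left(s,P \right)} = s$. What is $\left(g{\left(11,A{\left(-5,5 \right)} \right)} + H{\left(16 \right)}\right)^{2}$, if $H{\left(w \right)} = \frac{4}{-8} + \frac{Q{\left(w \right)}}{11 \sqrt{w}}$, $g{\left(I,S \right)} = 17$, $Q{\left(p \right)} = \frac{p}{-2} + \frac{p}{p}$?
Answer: $\frac{516961}{1936} \approx 267.03$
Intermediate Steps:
$A{\left(s,P \right)} = \frac{s}{8}$
$Q{\left(p \right)} = 1 - \frac{p}{2}$ ($Q{\left(p \right)} = p \left(- \frac{1}{2}\right) + 1 = - \frac{p}{2} + 1 = 1 - \frac{p}{2}$)
$H{\left(w \right)} = - \frac{1}{2} + \frac{1 - \frac{w}{2}}{11 \sqrt{w}}$ ($H{\left(w \right)} = \frac{4}{-8} + \frac{1 - \frac{w}{2}}{11 \sqrt{w}} = 4 \left(- \frac{1}{8}\right) + \left(1 - \frac{w}{2}\right) \frac{1}{11 \sqrt{w}} = - \frac{1}{2} + \frac{1 - \frac{w}{2}}{11 \sqrt{w}}$)
$\left(g{\left(11,A{\left(-5,5 \right)} \right)} + H{\left(16 \right)}\right)^{2} = \left(17 + \frac{2 - 16 - 11 \sqrt{16}}{22 \cdot 4}\right)^{2} = \left(17 + \frac{1}{22} \cdot \frac{1}{4} \left(2 - 16 - 44\right)\right)^{2} = \left(17 + \frac{1}{22} \cdot \frac{1}{4} \left(-58\right)\right)^{2} = \left(17 - \frac{29}{44}\right)^{2} = \left(\frac{719}{44}\right)^{2} = \frac{516961}{1936}$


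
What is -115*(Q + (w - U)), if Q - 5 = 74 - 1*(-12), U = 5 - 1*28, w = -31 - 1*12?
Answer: -8165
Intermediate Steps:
w = -43 (w = -31 - 12 = -43)
U = -23 (U = 5 - 28 = -23)
Q = 91 (Q = 5 + (74 - 1*(-12)) = 5 + (74 + 12) = 5 + 86 = 91)
-115*(Q + (w - U)) = -115*(91 + (-43 - 1*(-23))) = -115*(91 + (-43 + 23)) = -115*(91 - 20) = -115*71 = -8165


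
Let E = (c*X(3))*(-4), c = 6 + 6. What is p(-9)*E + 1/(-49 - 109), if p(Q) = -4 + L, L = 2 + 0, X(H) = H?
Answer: 45503/158 ≈ 287.99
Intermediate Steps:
c = 12
L = 2
E = -144 (E = (12*3)*(-4) = 36*(-4) = -144)
p(Q) = -2 (p(Q) = -4 + 2 = -2)
p(-9)*E + 1/(-49 - 109) = -2*(-144) + 1/(-49 - 109) = 288 + 1/(-158) = 288 - 1/158 = 45503/158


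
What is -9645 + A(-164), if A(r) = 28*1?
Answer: -9617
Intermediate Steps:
A(r) = 28
-9645 + A(-164) = -9645 + 28 = -9617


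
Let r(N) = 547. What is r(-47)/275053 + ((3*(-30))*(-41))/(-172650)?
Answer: -30683534/1582930015 ≈ -0.019384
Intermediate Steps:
r(-47)/275053 + ((3*(-30))*(-41))/(-172650) = 547/275053 + ((3*(-30))*(-41))/(-172650) = 547*(1/275053) - 90*(-41)*(-1/172650) = 547/275053 + 3690*(-1/172650) = 547/275053 - 123/5755 = -30683534/1582930015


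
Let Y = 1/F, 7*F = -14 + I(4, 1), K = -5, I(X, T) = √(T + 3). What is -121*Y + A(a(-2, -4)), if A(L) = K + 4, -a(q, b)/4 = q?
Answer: 835/12 ≈ 69.583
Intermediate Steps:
I(X, T) = √(3 + T)
a(q, b) = -4*q
F = -12/7 (F = (-14 + √(3 + 1))/7 = (-14 + √4)/7 = (-14 + 2)/7 = (⅐)*(-12) = -12/7 ≈ -1.7143)
A(L) = -1 (A(L) = -5 + 4 = -1)
Y = -7/12 (Y = 1/(-12/7) = -7/12 ≈ -0.58333)
-121*Y + A(a(-2, -4)) = -121*(-7/12) - 1 = 847/12 - 1 = 835/12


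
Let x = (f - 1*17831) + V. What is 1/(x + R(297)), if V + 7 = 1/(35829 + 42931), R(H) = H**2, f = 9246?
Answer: 78760/6270634921 ≈ 1.2560e-5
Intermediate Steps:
V = -551319/78760 (V = -7 + 1/(35829 + 42931) = -7 + 1/78760 = -551319/78760 ≈ -7.0000)
x = -676705919/78760 (x = (9246 - 1*17831) - 551319/78760 = (9246 - 17831) - 551319/78760 = -8585 - 551319/78760 = -676705919/78760 ≈ -8592.0)
1/(x + R(297)) = 1/(-676705919/78760 + 297**2) = 1/(-676705919/78760 + 88209) = 1/(6270634921/78760) = 78760/6270634921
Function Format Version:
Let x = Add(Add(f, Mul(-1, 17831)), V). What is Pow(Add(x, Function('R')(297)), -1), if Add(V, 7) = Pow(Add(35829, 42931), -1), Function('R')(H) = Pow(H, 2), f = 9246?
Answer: Rational(78760, 6270634921) ≈ 1.2560e-5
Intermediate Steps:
V = Rational(-551319, 78760) (V = Add(-7, Pow(Add(35829, 42931), -1)) = Add(-7, Pow(78760, -1)) = Add(-7, Rational(1, 78760)) = Rational(-551319, 78760) ≈ -7.0000)
x = Rational(-676705919, 78760) (x = Add(Add(9246, Mul(-1, 17831)), Rational(-551319, 78760)) = Add(Add(9246, -17831), Rational(-551319, 78760)) = Add(-8585, Rational(-551319, 78760)) = Rational(-676705919, 78760) ≈ -8592.0)
Pow(Add(x, Function('R')(297)), -1) = Pow(Add(Rational(-676705919, 78760), Pow(297, 2)), -1) = Pow(Add(Rational(-676705919, 78760), 88209), -1) = Pow(Rational(6270634921, 78760), -1) = Rational(78760, 6270634921)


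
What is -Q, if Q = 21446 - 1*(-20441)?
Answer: -41887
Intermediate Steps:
Q = 41887 (Q = 21446 + 20441 = 41887)
-Q = -1*41887 = -41887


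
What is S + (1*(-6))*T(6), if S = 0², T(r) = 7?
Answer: -42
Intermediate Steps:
S = 0
S + (1*(-6))*T(6) = 0 + (1*(-6))*7 = 0 - 6*7 = 0 - 42 = -42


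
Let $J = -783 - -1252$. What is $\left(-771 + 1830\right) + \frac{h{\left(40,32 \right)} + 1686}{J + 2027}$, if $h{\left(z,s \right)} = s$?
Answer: $\frac{1322491}{1248} \approx 1059.7$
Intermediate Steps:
$J = 469$ ($J = -783 + 1252 = 469$)
$\left(-771 + 1830\right) + \frac{h{\left(40,32 \right)} + 1686}{J + 2027} = \left(-771 + 1830\right) + \frac{32 + 1686}{469 + 2027} = 1059 + \frac{1718}{2496} = 1059 + 1718 \cdot \frac{1}{2496} = 1059 + \frac{859}{1248} = \frac{1322491}{1248}$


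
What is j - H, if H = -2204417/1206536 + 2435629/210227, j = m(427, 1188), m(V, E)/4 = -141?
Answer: -145531840329493/253646443672 ≈ -573.76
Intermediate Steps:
m(V, E) = -564 (m(V, E) = 4*(-141) = -564)
j = -564
H = 2475246098485/253646443672 (H = -2204417*1/1206536 + 2435629*(1/210227) = -2204417/1206536 + 2435629/210227 = 2475246098485/253646443672 ≈ 9.7587)
j - H = -564 - 1*2475246098485/253646443672 = -564 - 2475246098485/253646443672 = -145531840329493/253646443672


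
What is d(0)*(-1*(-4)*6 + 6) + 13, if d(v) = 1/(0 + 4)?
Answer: 41/2 ≈ 20.500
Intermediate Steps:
d(v) = ¼ (d(v) = 1/4 = ¼)
d(0)*(-1*(-4)*6 + 6) + 13 = (-1*(-4)*6 + 6)/4 + 13 = (4*6 + 6)/4 + 13 = (24 + 6)/4 + 13 = (¼)*30 + 13 = 15/2 + 13 = 41/2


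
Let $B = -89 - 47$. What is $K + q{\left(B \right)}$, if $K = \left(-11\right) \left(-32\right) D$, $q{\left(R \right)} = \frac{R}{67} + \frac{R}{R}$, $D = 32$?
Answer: $\frac{754619}{67} \approx 11263.0$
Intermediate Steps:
$B = -136$
$q{\left(R \right)} = 1 + \frac{R}{67}$ ($q{\left(R \right)} = R \frac{1}{67} + 1 = \frac{R}{67} + 1 = 1 + \frac{R}{67}$)
$K = 11264$ ($K = \left(-11\right) \left(-32\right) 32 = 352 \cdot 32 = 11264$)
$K + q{\left(B \right)} = 11264 + \left(1 + \frac{1}{67} \left(-136\right)\right) = 11264 + \left(1 - \frac{136}{67}\right) = 11264 - \frac{69}{67} = \frac{754619}{67}$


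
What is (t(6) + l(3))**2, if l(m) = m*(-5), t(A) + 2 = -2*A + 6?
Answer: 529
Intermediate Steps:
t(A) = 4 - 2*A (t(A) = -2 + (-2*A + 6) = -2 + (6 - 2*A) = 4 - 2*A)
l(m) = -5*m
(t(6) + l(3))**2 = ((4 - 2*6) - 5*3)**2 = ((4 - 12) - 15)**2 = (-8 - 15)**2 = (-23)**2 = 529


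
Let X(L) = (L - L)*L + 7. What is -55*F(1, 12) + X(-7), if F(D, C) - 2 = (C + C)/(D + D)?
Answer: -763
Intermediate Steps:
X(L) = 7 (X(L) = 0*L + 7 = 0 + 7 = 7)
F(D, C) = 2 + C/D (F(D, C) = 2 + (C + C)/(D + D) = 2 + (2*C)/((2*D)) = 2 + (2*C)*(1/(2*D)) = 2 + C/D)
-55*F(1, 12) + X(-7) = -55*(2 + 12/1) + 7 = -55*(2 + 12*1) + 7 = -55*(2 + 12) + 7 = -55*14 + 7 = -770 + 7 = -763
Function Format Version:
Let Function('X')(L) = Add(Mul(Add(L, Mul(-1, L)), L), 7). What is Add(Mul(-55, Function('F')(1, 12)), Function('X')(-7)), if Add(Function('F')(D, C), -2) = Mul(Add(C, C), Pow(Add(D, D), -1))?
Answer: -763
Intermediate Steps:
Function('X')(L) = 7 (Function('X')(L) = Add(Mul(0, L), 7) = Add(0, 7) = 7)
Function('F')(D, C) = Add(2, Mul(C, Pow(D, -1))) (Function('F')(D, C) = Add(2, Mul(Add(C, C), Pow(Add(D, D), -1))) = Add(2, Mul(Mul(2, C), Pow(Mul(2, D), -1))) = Add(2, Mul(Mul(2, C), Mul(Rational(1, 2), Pow(D, -1)))) = Add(2, Mul(C, Pow(D, -1))))
Add(Mul(-55, Function('F')(1, 12)), Function('X')(-7)) = Add(Mul(-55, Add(2, Mul(12, Pow(1, -1)))), 7) = Add(Mul(-55, Add(2, Mul(12, 1))), 7) = Add(Mul(-55, Add(2, 12)), 7) = Add(Mul(-55, 14), 7) = Add(-770, 7) = -763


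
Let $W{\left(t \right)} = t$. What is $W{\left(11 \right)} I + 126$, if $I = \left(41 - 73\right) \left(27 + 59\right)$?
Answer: $-30146$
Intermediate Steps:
$I = -2752$ ($I = \left(-32\right) 86 = -2752$)
$W{\left(11 \right)} I + 126 = 11 \left(-2752\right) + 126 = -30272 + 126 = -30146$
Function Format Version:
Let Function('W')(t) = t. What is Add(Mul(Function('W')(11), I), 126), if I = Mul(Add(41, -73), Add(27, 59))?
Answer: -30146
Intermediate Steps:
I = -2752 (I = Mul(-32, 86) = -2752)
Add(Mul(Function('W')(11), I), 126) = Add(Mul(11, -2752), 126) = Add(-30272, 126) = -30146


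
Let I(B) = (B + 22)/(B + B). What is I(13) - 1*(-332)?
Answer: 8667/26 ≈ 333.35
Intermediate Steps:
I(B) = (22 + B)/(2*B) (I(B) = (22 + B)/((2*B)) = (22 + B)*(1/(2*B)) = (22 + B)/(2*B))
I(13) - 1*(-332) = (½)*(22 + 13)/13 - 1*(-332) = (½)*(1/13)*35 + 332 = 35/26 + 332 = 8667/26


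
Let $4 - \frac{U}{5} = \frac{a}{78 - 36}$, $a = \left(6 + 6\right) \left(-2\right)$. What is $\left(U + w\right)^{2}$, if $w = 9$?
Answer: $\frac{49729}{49} \approx 1014.9$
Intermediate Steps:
$a = -24$ ($a = 12 \left(-2\right) = -24$)
$U = \frac{160}{7}$ ($U = 20 - 5 \left(- \frac{24}{78 - 36}\right) = 20 - 5 \left(- \frac{24}{42}\right) = 20 - 5 \left(\left(-24\right) \frac{1}{42}\right) = 20 - - \frac{20}{7} = 20 + \frac{20}{7} = \frac{160}{7} \approx 22.857$)
$\left(U + w\right)^{2} = \left(\frac{160}{7} + 9\right)^{2} = \left(\frac{223}{7}\right)^{2} = \frac{49729}{49}$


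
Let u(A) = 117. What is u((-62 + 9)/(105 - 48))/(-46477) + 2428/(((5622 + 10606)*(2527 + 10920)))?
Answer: -6354662504/2535528520483 ≈ -0.0025062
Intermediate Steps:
u((-62 + 9)/(105 - 48))/(-46477) + 2428/(((5622 + 10606)*(2527 + 10920))) = 117/(-46477) + 2428/(((5622 + 10606)*(2527 + 10920))) = 117*(-1/46477) + 2428/((16228*13447)) = -117/46477 + 2428/218217916 = -117/46477 + 2428*(1/218217916) = -117/46477 + 607/54554479 = -6354662504/2535528520483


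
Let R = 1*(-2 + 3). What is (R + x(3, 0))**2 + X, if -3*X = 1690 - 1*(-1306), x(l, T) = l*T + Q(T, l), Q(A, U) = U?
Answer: -2948/3 ≈ -982.67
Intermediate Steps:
x(l, T) = l + T*l (x(l, T) = l*T + l = T*l + l = l + T*l)
R = 1 (R = 1*1 = 1)
X = -2996/3 (X = -(1690 - 1*(-1306))/3 = -(1690 + 1306)/3 = -1/3*2996 = -2996/3 ≈ -998.67)
(R + x(3, 0))**2 + X = (1 + 3*(1 + 0))**2 - 2996/3 = (1 + 3*1)**2 - 2996/3 = (1 + 3)**2 - 2996/3 = 4**2 - 2996/3 = 16 - 2996/3 = -2948/3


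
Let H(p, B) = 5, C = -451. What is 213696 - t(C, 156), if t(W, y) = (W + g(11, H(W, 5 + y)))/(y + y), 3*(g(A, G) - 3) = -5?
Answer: 200020805/936 ≈ 2.1370e+5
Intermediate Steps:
g(A, G) = 4/3 (g(A, G) = 3 + (⅓)*(-5) = 3 - 5/3 = 4/3)
t(W, y) = (4/3 + W)/(2*y) (t(W, y) = (W + 4/3)/(y + y) = (4/3 + W)/((2*y)) = (4/3 + W)*(1/(2*y)) = (4/3 + W)/(2*y))
213696 - t(C, 156) = 213696 - (4 + 3*(-451))/(6*156) = 213696 - (4 - 1353)/(6*156) = 213696 - (-1349)/(6*156) = 213696 - 1*(-1349/936) = 213696 + 1349/936 = 200020805/936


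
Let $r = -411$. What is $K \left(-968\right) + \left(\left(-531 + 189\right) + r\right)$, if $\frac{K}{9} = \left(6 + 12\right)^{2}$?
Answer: $-2823441$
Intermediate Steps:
$K = 2916$ ($K = 9 \left(6 + 12\right)^{2} = 9 \cdot 18^{2} = 9 \cdot 324 = 2916$)
$K \left(-968\right) + \left(\left(-531 + 189\right) + r\right) = 2916 \left(-968\right) + \left(\left(-531 + 189\right) - 411\right) = -2822688 - 753 = -2823441$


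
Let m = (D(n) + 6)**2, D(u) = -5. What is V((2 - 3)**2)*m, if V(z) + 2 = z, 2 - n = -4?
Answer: -1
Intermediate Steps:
n = 6 (n = 2 - 1*(-4) = 2 + 4 = 6)
V(z) = -2 + z
m = 1 (m = (-5 + 6)**2 = 1**2 = 1)
V((2 - 3)**2)*m = (-2 + (2 - 3)**2)*1 = (-2 + (-1)**2)*1 = (-2 + 1)*1 = -1*1 = -1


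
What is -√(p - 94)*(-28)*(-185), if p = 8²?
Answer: -5180*I*√30 ≈ -28372.0*I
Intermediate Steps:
p = 64
-√(p - 94)*(-28)*(-185) = -√(64 - 94)*(-28)*(-185) = -√(-30)*(-28)*(-185) = -(I*√30)*(-28)*(-185) = -(-28*I*√30)*(-185) = -5180*I*√30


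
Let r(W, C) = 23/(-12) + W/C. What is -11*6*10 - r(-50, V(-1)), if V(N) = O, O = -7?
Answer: -55879/84 ≈ -665.23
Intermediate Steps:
V(N) = -7
r(W, C) = -23/12 + W/C (r(W, C) = 23*(-1/12) + W/C = -23/12 + W/C)
-11*6*10 - r(-50, V(-1)) = -11*6*10 - (-23/12 - 50/(-7)) = -66*10 - (-23/12 - 50*(-1/7)) = -660 - (-23/12 + 50/7) = -660 - 1*439/84 = -660 - 439/84 = -55879/84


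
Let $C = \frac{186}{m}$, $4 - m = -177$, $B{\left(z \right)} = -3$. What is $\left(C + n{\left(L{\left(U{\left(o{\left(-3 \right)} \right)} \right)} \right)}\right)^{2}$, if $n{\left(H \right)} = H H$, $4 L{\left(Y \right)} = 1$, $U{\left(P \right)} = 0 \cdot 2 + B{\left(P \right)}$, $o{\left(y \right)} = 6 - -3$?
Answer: $\frac{9966649}{8386816} \approx 1.1884$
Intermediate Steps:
$o{\left(y \right)} = 9$ ($o{\left(y \right)} = 6 + 3 = 9$)
$m = 181$ ($m = 4 - -177 = 4 + 177 = 181$)
$U{\left(P \right)} = -3$ ($U{\left(P \right)} = 0 \cdot 2 - 3 = 0 - 3 = -3$)
$L{\left(Y \right)} = \frac{1}{4}$ ($L{\left(Y \right)} = \frac{1}{4} \cdot 1 = \frac{1}{4}$)
$n{\left(H \right)} = H^{2}$
$C = \frac{186}{181} \approx 1.0276$
$\left(C + n{\left(L{\left(U{\left(o{\left(-3 \right)} \right)} \right)} \right)}\right)^{2} = \left(\frac{186}{181} + \left(\frac{1}{4}\right)^{2}\right)^{2} = \left(\frac{186}{181} + \frac{1}{16}\right)^{2} = \left(\frac{3157}{2896}\right)^{2} = \frac{9966649}{8386816}$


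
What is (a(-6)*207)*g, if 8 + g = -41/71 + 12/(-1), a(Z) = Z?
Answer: 1814562/71 ≈ 25557.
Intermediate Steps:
g = -1461/71 (g = -8 + (-41/71 + 12/(-1)) = -8 + (-41*1/71 + 12*(-1)) = -8 + (-41/71 - 12) = -8 - 893/71 = -1461/71 ≈ -20.577)
(a(-6)*207)*g = -6*207*(-1461/71) = -1242*(-1461/71) = 1814562/71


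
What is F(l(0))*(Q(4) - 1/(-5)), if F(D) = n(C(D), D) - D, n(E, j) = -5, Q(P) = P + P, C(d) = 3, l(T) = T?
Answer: -41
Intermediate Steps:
Q(P) = 2*P
F(D) = -5 - D
F(l(0))*(Q(4) - 1/(-5)) = (-5 - 1*0)*(2*4 - 1/(-5)) = (-5 + 0)*(8 - 1*(-1/5)) = -5*(8 + 1/5) = -5*41/5 = -41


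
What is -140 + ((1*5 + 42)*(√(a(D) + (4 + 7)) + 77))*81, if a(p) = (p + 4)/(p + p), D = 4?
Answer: 292999 + 7614*√3 ≈ 3.0619e+5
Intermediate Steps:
a(p) = (4 + p)/(2*p) (a(p) = (4 + p)/((2*p)) = (4 + p)*(1/(2*p)) = (4 + p)/(2*p))
-140 + ((1*5 + 42)*(√(a(D) + (4 + 7)) + 77))*81 = -140 + ((1*5 + 42)*(√((½)*(4 + 4)/4 + (4 + 7)) + 77))*81 = -140 + ((5 + 42)*(√((½)*(¼)*8 + 11) + 77))*81 = -140 + (47*(√(1 + 11) + 77))*81 = -140 + (47*(√12 + 77))*81 = -140 + (47*(2*√3 + 77))*81 = -140 + (47*(77 + 2*√3))*81 = -140 + (3619 + 94*√3)*81 = -140 + (293139 + 7614*√3) = 292999 + 7614*√3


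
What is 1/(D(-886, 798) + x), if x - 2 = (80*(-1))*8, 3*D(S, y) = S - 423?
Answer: -3/3223 ≈ -0.00093081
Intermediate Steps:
D(S, y) = -141 + S/3 (D(S, y) = (S - 423)/3 = (-423 + S)/3 = -141 + S/3)
x = -638 (x = 2 + (80*(-1))*8 = 2 - 80*8 = 2 - 640 = -638)
1/(D(-886, 798) + x) = 1/((-141 + (⅓)*(-886)) - 638) = 1/((-141 - 886/3) - 638) = 1/(-1309/3 - 638) = 1/(-3223/3) = -3/3223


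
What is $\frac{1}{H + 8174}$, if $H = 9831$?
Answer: $\frac{1}{18005} \approx 5.554 \cdot 10^{-5}$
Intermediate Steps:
$\frac{1}{H + 8174} = \frac{1}{9831 + 8174} = \frac{1}{18005}$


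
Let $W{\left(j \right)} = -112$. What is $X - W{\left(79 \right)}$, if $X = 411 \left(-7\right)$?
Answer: $-2765$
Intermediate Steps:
$X = -2877$
$X - W{\left(79 \right)} = -2877 - -112 = -2877 + 112 = -2765$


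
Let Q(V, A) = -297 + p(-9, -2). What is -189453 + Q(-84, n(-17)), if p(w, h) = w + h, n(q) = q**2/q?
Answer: -189761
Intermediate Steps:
n(q) = q
p(w, h) = h + w
Q(V, A) = -308 (Q(V, A) = -297 + (-2 - 9) = -297 - 11 = -308)
-189453 + Q(-84, n(-17)) = -189453 - 308 = -189761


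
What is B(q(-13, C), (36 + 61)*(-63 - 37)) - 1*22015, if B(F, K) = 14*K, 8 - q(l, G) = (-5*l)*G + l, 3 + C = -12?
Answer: -157815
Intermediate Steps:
C = -15 (C = -3 - 12 = -15)
q(l, G) = 8 - l + 5*G*l (q(l, G) = 8 - ((-5*l)*G + l) = 8 - (-5*G*l + l) = 8 - (l - 5*G*l) = 8 + (-l + 5*G*l) = 8 - l + 5*G*l)
B(q(-13, C), (36 + 61)*(-63 - 37)) - 1*22015 = 14*((36 + 61)*(-63 - 37)) - 1*22015 = 14*(97*(-100)) - 22015 = 14*(-9700) - 22015 = -135800 - 22015 = -157815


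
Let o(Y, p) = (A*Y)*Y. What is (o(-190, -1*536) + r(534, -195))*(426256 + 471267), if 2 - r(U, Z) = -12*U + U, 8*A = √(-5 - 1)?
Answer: 5273845148 + 8100145075*I*√6/2 ≈ 5.2738e+9 + 9.9206e+9*I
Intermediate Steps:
A = I*√6/8 (A = √(-5 - 1)/8 = √(-6)/8 = (I*√6)/8 = I*√6/8 ≈ 0.30619*I)
r(U, Z) = 2 + 11*U (r(U, Z) = 2 - (-12*U + U) = 2 - (-11)*U = 2 + 11*U)
o(Y, p) = I*√6*Y²/8 (o(Y, p) = ((I*√6/8)*Y)*Y = (I*Y*√6/8)*Y = I*√6*Y²/8)
(o(-190, -1*536) + r(534, -195))*(426256 + 471267) = ((⅛)*I*√6*(-190)² + (2 + 11*534))*(426256 + 471267) = ((⅛)*I*√6*36100 + (2 + 5874))*897523 = (9025*I*√6/2 + 5876)*897523 = (5876 + 9025*I*√6/2)*897523 = 5273845148 + 8100145075*I*√6/2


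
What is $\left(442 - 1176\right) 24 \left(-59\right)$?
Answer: $1039344$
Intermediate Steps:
$\left(442 - 1176\right) 24 \left(-59\right) = \left(442 - 1176\right) \left(-1416\right) = \left(-734\right) \left(-1416\right) = 1039344$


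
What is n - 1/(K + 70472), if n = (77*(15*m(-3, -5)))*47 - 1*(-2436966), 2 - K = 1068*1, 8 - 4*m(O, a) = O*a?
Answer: 325093157905/138812 ≈ 2.3420e+6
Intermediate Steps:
m(O, a) = 2 - O*a/4
K = -1066 (K = 2 - 1068 = -1066)
n = 9367869/4 (n = (77*(15*(2 - ¼*(-3)*(-5))))*47 - 1*(-2436966) = (77*(15*(2 - 15/4)))*47 + 2436966 = (77*(15*(-7/4)))*47 + 2436966 = (77*(-105/4))*47 + 2436966 = -8085/4*47 + 2436966 = -379995/4 + 2436966 = 9367869/4 ≈ 2.3420e+6)
n - 1/(K + 70472) = 9367869/4 - 1/(-1066 + 70472) = 9367869/4 - 1/69406 = 325093157905/138812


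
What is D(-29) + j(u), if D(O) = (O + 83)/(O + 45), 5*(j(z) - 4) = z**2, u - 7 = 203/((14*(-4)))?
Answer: 3089/320 ≈ 9.6531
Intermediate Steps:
u = 27/8 (u = 7 + 203/((14*(-4))) = 7 + 203/(-56) = 7 + 203*(-1/56) = 7 - 29/8 = 27/8 ≈ 3.3750)
j(z) = 4 + z**2/5
D(O) = (83 + O)/(45 + O)
D(-29) + j(u) = (83 - 29)/(45 - 29) + (4 + (27/8)**2/5) = 54/16 + (4 + (1/5)*(729/64)) = (1/16)*54 + (4 + 729/320) = 27/8 + 2009/320 = 3089/320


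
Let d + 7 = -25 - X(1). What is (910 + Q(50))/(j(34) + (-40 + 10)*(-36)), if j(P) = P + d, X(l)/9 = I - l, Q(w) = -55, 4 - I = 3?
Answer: 855/1082 ≈ 0.79020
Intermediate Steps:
I = 1 (I = 4 - 1*3 = 4 - 3 = 1)
X(l) = 9 - 9*l (X(l) = 9*(1 - l) = 9 - 9*l)
d = -32 (d = -7 + (-25 - (9 - 9*1)) = -7 + (-25 - (9 - 9)) = -7 + (-25 - 1*0) = -7 + (-25 + 0) = -7 - 25 = -32)
j(P) = -32 + P (j(P) = P - 32 = -32 + P)
(910 + Q(50))/(j(34) + (-40 + 10)*(-36)) = (910 - 55)/((-32 + 34) + (-40 + 10)*(-36)) = 855/(2 - 30*(-36)) = 855/(2 + 1080) = 855/1082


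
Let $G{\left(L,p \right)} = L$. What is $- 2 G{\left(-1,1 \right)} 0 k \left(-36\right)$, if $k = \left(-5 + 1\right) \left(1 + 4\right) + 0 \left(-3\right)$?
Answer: $0$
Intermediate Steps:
$k = -20$ ($k = \left(-4\right) 5 + 0 = -20 + 0 = -20$)
$- 2 G{\left(-1,1 \right)} 0 k \left(-36\right) = \left(-2\right) \left(-1\right) 0 \left(-20\right) \left(-36\right) = 2 \cdot 0 \left(-20\right) \left(-36\right) = 0 \left(-20\right) \left(-36\right) = 0 \left(-36\right) = 0$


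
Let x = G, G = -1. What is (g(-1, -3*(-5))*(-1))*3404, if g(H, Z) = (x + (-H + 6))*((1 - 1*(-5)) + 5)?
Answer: -224664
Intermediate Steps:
x = -1
g(H, Z) = 55 - 11*H (g(H, Z) = (-1 + (-H + 6))*((1 - 1*(-5)) + 5) = (-1 + (6 - H))*((1 + 5) + 5) = (5 - H)*(6 + 5) = (5 - H)*11 = 55 - 11*H)
(g(-1, -3*(-5))*(-1))*3404 = ((55 - 11*(-1))*(-1))*3404 = ((55 + 11)*(-1))*3404 = (66*(-1))*3404 = -66*3404 = -224664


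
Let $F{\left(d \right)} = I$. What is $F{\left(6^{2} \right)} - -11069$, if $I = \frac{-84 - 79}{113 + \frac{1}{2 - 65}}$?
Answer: $\frac{78778873}{7118} \approx 11068.0$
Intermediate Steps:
$I = - \frac{10269}{7118}$ ($I = - \frac{163}{113 + \frac{1}{-63}} = - \frac{163}{113 - \frac{1}{63}} = - \frac{163}{\frac{7118}{63}} = \left(-163\right) \frac{63}{7118} = - \frac{10269}{7118} \approx -1.4427$)
$F{\left(d \right)} = - \frac{10269}{7118}$
$F{\left(6^{2} \right)} - -11069 = - \frac{10269}{7118} - -11069 = - \frac{10269}{7118} + 11069 = \frac{78778873}{7118}$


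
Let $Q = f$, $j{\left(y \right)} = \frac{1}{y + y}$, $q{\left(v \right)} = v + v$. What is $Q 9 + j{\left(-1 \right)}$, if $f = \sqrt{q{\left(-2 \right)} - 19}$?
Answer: $- \frac{1}{2} + 9 i \sqrt{23} \approx -0.5 + 43.162 i$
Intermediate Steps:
$q{\left(v \right)} = 2 v$
$j{\left(y \right)} = \frac{1}{2 y}$
$f = i \sqrt{23}$ ($f = \sqrt{2 \left(-2\right) - 19} = \sqrt{-4 - 19} = \sqrt{-23} = i \sqrt{23} \approx 4.7958 i$)
$Q = i \sqrt{23} \approx 4.7958 i$
$Q 9 + j{\left(-1 \right)} = i \sqrt{23} \cdot 9 + \frac{1}{2 \left(-1\right)} = 9 i \sqrt{23} + \frac{1}{2} \left(-1\right) = 9 i \sqrt{23} - \frac{1}{2} = - \frac{1}{2} + 9 i \sqrt{23}$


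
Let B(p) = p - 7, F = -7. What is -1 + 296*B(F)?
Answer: -4145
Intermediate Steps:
B(p) = -7 + p
-1 + 296*B(F) = -1 + 296*(-7 - 7) = -1 + 296*(-14) = -1 - 4144 = -4145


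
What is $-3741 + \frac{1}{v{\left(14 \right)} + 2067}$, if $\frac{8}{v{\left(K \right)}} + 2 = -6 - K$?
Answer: $- \frac{85044142}{22733} \approx -3741.0$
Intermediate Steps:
$v{\left(K \right)} = \frac{8}{-8 - K}$ ($v{\left(K \right)} = \frac{8}{-2 - \left(6 + K\right)} = \frac{8}{-8 - K}$)
$-3741 + \frac{1}{v{\left(14 \right)} + 2067} = -3741 + \frac{1}{- \frac{8}{8 + 14} + 2067} = -3741 + \frac{1}{- \frac{8}{22} + 2067} = -3741 + \frac{1}{\left(-8\right) \frac{1}{22} + 2067} = -3741 + \frac{1}{- \frac{4}{11} + 2067} = -3741 + \frac{1}{\frac{22733}{11}} = -3741 + \frac{11}{22733} = - \frac{85044142}{22733}$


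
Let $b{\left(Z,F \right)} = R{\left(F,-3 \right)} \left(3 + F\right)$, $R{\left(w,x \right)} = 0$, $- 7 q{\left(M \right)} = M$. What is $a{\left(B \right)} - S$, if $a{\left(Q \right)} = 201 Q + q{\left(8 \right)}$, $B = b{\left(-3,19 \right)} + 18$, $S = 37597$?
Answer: $- \frac{237861}{7} \approx -33980.0$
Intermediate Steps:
$q{\left(M \right)} = - \frac{M}{7}$
$b{\left(Z,F \right)} = 0$ ($b{\left(Z,F \right)} = 0 \left(3 + F\right) = 0$)
$B = 18$ ($B = 0 + 18 = 18$)
$a{\left(Q \right)} = - \frac{8}{7} + 201 Q$ ($a{\left(Q \right)} = 201 Q - \frac{8}{7} = - \frac{8}{7} + 201 Q$)
$a{\left(B \right)} - S = \left(- \frac{8}{7} + 201 \cdot 18\right) - 37597 = \left(- \frac{8}{7} + 3618\right) - 37597 = \frac{25318}{7} - 37597 = - \frac{237861}{7}$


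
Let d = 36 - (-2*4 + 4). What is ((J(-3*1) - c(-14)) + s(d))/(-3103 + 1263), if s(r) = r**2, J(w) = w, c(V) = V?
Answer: -1611/1840 ≈ -0.87554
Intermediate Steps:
d = 40 (d = 36 - (-8 + 4) = 36 - 1*(-4) = 36 + 4 = 40)
((J(-3*1) - c(-14)) + s(d))/(-3103 + 1263) = ((-3*1 - 1*(-14)) + 40**2)/(-3103 + 1263) = ((-3 + 14) + 1600)/(-1840) = (11 + 1600)*(-1/1840) = 1611*(-1/1840) = -1611/1840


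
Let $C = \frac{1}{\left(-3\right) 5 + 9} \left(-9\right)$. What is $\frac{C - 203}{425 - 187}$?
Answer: $- \frac{403}{476} \approx -0.84664$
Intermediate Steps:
$C = \frac{3}{2}$ ($C = \frac{1}{-15 + 9} \left(-9\right) = \frac{1}{-6} \left(-9\right) = \left(- \frac{1}{6}\right) \left(-9\right) = \frac{3}{2} \approx 1.5$)
$\frac{C - 203}{425 - 187} = \frac{\frac{3}{2} - 203}{425 - 187} = - \frac{403}{2 \cdot 238} = \left(- \frac{403}{2}\right) \frac{1}{238} = - \frac{403}{476}$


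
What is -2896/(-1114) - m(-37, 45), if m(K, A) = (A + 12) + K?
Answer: -9692/557 ≈ -17.400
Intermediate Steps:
m(K, A) = 12 + A + K (m(K, A) = (12 + A) + K = 12 + A + K)
-2896/(-1114) - m(-37, 45) = -2896/(-1114) - (12 + 45 - 37) = -2896*(-1/1114) - 1*20 = 1448/557 - 20 = -9692/557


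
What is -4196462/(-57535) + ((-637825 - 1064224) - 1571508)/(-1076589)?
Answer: 127194835949/1674095895 ≈ 75.978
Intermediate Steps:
-4196462/(-57535) + ((-637825 - 1064224) - 1571508)/(-1076589) = -4196462*(-1/57535) + (-1702049 - 1571508)*(-1/1076589) = 4196462/57535 - 3273557*(-1/1076589) = 4196462/57535 + 3273557/1076589 = 127194835949/1674095895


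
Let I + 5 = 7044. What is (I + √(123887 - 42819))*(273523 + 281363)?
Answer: 3905842554 + 1109772*√20267 ≈ 4.0638e+9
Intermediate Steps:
I = 7039 (I = -5 + 7044 = 7039)
(I + √(123887 - 42819))*(273523 + 281363) = (7039 + √(123887 - 42819))*(273523 + 281363) = (7039 + √81068)*554886 = (7039 + 2*√20267)*554886 = 3905842554 + 1109772*√20267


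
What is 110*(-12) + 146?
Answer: -1174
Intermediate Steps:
110*(-12) + 146 = -1320 + 146 = -1174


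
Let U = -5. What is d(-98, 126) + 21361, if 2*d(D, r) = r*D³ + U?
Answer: -118547475/2 ≈ -5.9274e+7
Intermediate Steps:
d(D, r) = -5/2 + r*D³/2 (d(D, r) = (r*D³ - 5)/2 = (-5 + r*D³)/2 = -5/2 + r*D³/2)
d(-98, 126) + 21361 = (-5/2 + (½)*126*(-98)³) + 21361 = (-5/2 + (½)*126*(-941192)) + 21361 = (-5/2 - 59295096) + 21361 = -118590197/2 + 21361 = -118547475/2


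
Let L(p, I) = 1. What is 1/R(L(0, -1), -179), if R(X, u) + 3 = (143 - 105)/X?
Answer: 1/35 ≈ 0.028571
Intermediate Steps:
R(X, u) = -3 + 38/X (R(X, u) = -3 + (143 - 105)/X = -3 + 38/X)
1/R(L(0, -1), -179) = 1/(-3 + 38/1) = 1/(-3 + 38*1) = 1/(-3 + 38) = 1/35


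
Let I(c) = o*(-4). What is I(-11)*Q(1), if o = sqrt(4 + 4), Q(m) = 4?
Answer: -32*sqrt(2) ≈ -45.255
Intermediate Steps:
o = 2*sqrt(2) (o = sqrt(8) = 2*sqrt(2) ≈ 2.8284)
I(c) = -8*sqrt(2) (I(c) = (2*sqrt(2))*(-4) = -8*sqrt(2))
I(-11)*Q(1) = -8*sqrt(2)*4 = -32*sqrt(2)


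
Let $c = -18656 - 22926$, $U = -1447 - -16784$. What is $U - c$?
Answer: $56919$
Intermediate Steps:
$U = 15337$ ($U = -1447 + 16784 = 15337$)
$c = -41582$
$U - c = 15337 - -41582 = 15337 + 41582 = 56919$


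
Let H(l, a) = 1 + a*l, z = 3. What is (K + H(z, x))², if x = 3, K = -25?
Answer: 225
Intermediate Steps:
(K + H(z, x))² = (-25 + (1 + 3*3))² = (-25 + (1 + 9))² = (-25 + 10)² = (-15)² = 225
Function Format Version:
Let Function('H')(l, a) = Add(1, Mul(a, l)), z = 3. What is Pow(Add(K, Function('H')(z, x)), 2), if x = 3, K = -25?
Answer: 225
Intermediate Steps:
Pow(Add(K, Function('H')(z, x)), 2) = Pow(Add(-25, Add(1, Mul(3, 3))), 2) = Pow(Add(-25, Add(1, 9)), 2) = Pow(Add(-25, 10), 2) = Pow(-15, 2) = 225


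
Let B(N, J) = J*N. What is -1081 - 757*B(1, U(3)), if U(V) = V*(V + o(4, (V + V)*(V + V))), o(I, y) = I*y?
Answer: -334918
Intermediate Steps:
U(V) = V*(V + 16*V**2) (U(V) = V*(V + 4*((V + V)*(V + V))) = V*(V + 4*((2*V)*(2*V))) = V*(V + 4*(4*V**2)) = V*(V + 16*V**2))
-1081 - 757*B(1, U(3)) = -1081 - 757*3**2*(1 + 16*3) = -1081 - 757*9*(1 + 48) = -1081 - 757*9*49 = -1081 - 333837 = -334918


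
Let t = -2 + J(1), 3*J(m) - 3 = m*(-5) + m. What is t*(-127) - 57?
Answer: 718/3 ≈ 239.33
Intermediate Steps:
J(m) = 1 - 4*m/3 (J(m) = 1 + (m*(-5) + m)/3 = 1 + (-5*m + m)/3 = 1 + (-4*m)/3 = 1 - 4*m/3)
t = -7/3 (t = -2 + (1 - 4/3*1) = -2 + (1 - 4/3) = -2 - 1/3 = -7/3 ≈ -2.3333)
t*(-127) - 57 = -7/3*(-127) - 57 = 889/3 - 57 = 718/3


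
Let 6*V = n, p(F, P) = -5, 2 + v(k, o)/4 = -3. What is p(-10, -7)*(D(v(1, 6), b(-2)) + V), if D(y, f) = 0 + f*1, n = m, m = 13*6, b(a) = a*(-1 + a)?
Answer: -95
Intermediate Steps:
v(k, o) = -20 (v(k, o) = -8 + 4*(-3) = -8 - 12 = -20)
m = 78
n = 78
V = 13 (V = (⅙)*78 = 13)
D(y, f) = f (D(y, f) = 0 + f = f)
p(-10, -7)*(D(v(1, 6), b(-2)) + V) = -5*(-2*(-1 - 2) + 13) = -5*(-2*(-3) + 13) = -5*(6 + 13) = -5*19 = -95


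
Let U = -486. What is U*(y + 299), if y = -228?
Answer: -34506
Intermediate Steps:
U*(y + 299) = -486*(-228 + 299) = -486*71 = -34506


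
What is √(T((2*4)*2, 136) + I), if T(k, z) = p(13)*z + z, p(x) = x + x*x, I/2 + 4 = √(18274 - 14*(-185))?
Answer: 4*√(1555 + √326) ≈ 158.65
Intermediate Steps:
I = -8 + 16*√326 (I = -8 + 2*√(18274 - 14*(-185)) = -8 + 2*√(18274 + 2590) = -8 + 2*√20864 = -8 + 2*(8*√326) = -8 + 16*√326 ≈ 280.89)
p(x) = x + x²
T(k, z) = 183*z (T(k, z) = (13*(1 + 13))*z + z = (13*14)*z + z = 182*z + z = 183*z)
√(T((2*4)*2, 136) + I) = √(183*136 + (-8 + 16*√326)) = √(24888 + (-8 + 16*√326)) = √(24880 + 16*√326)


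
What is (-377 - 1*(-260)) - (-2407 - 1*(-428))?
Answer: 1862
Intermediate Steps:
(-377 - 1*(-260)) - (-2407 - 1*(-428)) = (-377 + 260) - (-2407 + 428) = -117 - 1*(-1979) = -117 + 1979 = 1862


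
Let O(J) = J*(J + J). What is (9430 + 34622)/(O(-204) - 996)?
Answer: 3671/6853 ≈ 0.53568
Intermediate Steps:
O(J) = 2*J**2 (O(J) = J*(2*J) = 2*J**2)
(9430 + 34622)/(O(-204) - 996) = (9430 + 34622)/(2*(-204)**2 - 996) = 44052/(2*41616 - 996) = 44052/(83232 - 996) = 44052/82236 = 44052*(1/82236) = 3671/6853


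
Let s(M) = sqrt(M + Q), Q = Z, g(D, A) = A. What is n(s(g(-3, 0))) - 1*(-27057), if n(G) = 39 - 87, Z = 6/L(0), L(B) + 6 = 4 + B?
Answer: 27009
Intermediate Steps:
L(B) = -2 + B (L(B) = -6 + (4 + B) = -2 + B)
Z = -3 (Z = 6/(-2 + 0) = 6/(-2) = 6*(-1/2) = -3)
Q = -3
s(M) = sqrt(-3 + M) (s(M) = sqrt(M - 3) = sqrt(-3 + M))
n(G) = -48
n(s(g(-3, 0))) - 1*(-27057) = -48 - 1*(-27057) = -48 + 27057 = 27009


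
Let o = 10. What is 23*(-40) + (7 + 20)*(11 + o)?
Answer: -353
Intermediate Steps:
23*(-40) + (7 + 20)*(11 + o) = 23*(-40) + (7 + 20)*(11 + 10) = -920 + 27*21 = -920 + 567 = -353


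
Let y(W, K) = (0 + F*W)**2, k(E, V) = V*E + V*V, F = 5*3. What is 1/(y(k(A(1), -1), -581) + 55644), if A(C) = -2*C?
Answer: 1/57669 ≈ 1.7340e-5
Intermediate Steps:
F = 15
k(E, V) = V**2 + E*V (k(E, V) = E*V + V**2 = V**2 + E*V)
y(W, K) = 225*W**2 (y(W, K) = (0 + 15*W)**2 = (15*W)**2 = 225*W**2)
1/(y(k(A(1), -1), -581) + 55644) = 1/(225*(-(-2*1 - 1))**2 + 55644) = 1/(225*(-(-2 - 1))**2 + 55644) = 1/(225*(-1*(-3))**2 + 55644) = 1/(225*3**2 + 55644) = 1/(225*9 + 55644) = 1/(2025 + 55644) = 1/57669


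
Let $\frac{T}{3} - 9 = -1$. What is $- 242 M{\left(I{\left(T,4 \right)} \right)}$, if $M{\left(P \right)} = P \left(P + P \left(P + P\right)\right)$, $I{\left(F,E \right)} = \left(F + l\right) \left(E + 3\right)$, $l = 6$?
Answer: $-4492996200$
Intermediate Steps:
$T = 24$ ($T = 27 + 3 \left(-1\right) = 27 - 3 = 24$)
$I{\left(F,E \right)} = \left(3 + E\right) \left(6 + F\right)$ ($I{\left(F,E \right)} = \left(F + 6\right) \left(E + 3\right) = \left(6 + F\right) \left(3 + E\right) = \left(3 + E\right) \left(6 + F\right)$)
$M{\left(P \right)} = P \left(P + 2 P^{2}\right)$ ($M{\left(P \right)} = P \left(P + P 2 P\right) = P \left(P + 2 P^{2}\right)$)
$- 242 M{\left(I{\left(T,4 \right)} \right)} = - 242 \left(18 + 3 \cdot 24 + 6 \cdot 4 + 4 \cdot 24\right)^{2} \left(1 + 2 \left(18 + 3 \cdot 24 + 6 \cdot 4 + 4 \cdot 24\right)\right) = - 242 \left(18 + 72 + 24 + 96\right)^{2} \left(1 + 2 \left(18 + 72 + 24 + 96\right)\right) = - 242 \cdot 210^{2} \left(1 + 2 \cdot 210\right) = - 242 \cdot 44100 \left(1 + 420\right) = - 242 \cdot 44100 \cdot 421 = \left(-242\right) 18566100 = -4492996200$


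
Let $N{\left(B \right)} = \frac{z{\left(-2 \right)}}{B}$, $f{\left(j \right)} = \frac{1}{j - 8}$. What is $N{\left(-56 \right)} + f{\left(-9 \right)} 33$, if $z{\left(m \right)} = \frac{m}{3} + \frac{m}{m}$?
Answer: $- \frac{5561}{2856} \approx -1.9471$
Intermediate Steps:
$f{\left(j \right)} = \frac{1}{-8 + j}$
$z{\left(m \right)} = 1 + \frac{m}{3}$ ($z{\left(m \right)} = m \frac{1}{3} + 1 = \frac{m}{3} + 1 = 1 + \frac{m}{3}$)
$N{\left(B \right)} = \frac{1}{3 B}$ ($N{\left(B \right)} = \frac{1 + \frac{1}{3} \left(-2\right)}{B} = \frac{1 - \frac{2}{3}}{B} = \frac{1}{3 B}$)
$N{\left(-56 \right)} + f{\left(-9 \right)} 33 = \frac{1}{3 \left(-56\right)} + \frac{1}{-8 - 9} \cdot 33 = \frac{1}{3} \left(- \frac{1}{56}\right) + \frac{1}{-17} \cdot 33 = - \frac{1}{168} - \frac{33}{17} = - \frac{5561}{2856}$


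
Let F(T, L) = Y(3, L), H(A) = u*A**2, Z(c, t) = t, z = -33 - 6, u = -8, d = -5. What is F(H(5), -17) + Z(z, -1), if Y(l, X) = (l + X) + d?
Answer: -20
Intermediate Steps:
z = -39
H(A) = -8*A**2
Y(l, X) = -5 + X + l (Y(l, X) = (l + X) - 5 = (X + l) - 5 = -5 + X + l)
F(T, L) = -2 + L (F(T, L) = -5 + L + 3 = -2 + L)
F(H(5), -17) + Z(z, -1) = (-2 - 17) - 1 = -19 - 1 = -20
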